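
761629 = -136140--897769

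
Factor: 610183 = 7^1*61^1*1429^1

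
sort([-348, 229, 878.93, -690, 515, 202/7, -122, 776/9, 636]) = [-690, -348, -122, 202/7, 776/9, 229, 515, 636, 878.93]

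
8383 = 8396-13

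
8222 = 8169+53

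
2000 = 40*50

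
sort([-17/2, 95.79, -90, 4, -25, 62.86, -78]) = [-90, -78, -25, -17/2, 4, 62.86, 95.79]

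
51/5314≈0.00960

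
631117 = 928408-297291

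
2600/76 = 650/19 ≈ 34.21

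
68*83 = 5644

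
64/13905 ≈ 0.00460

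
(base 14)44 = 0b111100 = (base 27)26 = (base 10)60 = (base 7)114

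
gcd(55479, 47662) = 1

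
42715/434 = 98 + 183/434 ≈ 98.42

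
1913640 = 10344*185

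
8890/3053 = 2 + 2784/3053 ≈ 2.91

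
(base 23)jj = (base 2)111001000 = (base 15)206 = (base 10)456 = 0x1c8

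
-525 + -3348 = -3873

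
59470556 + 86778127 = 146248683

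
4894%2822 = 2072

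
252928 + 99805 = 352733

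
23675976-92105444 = -68429468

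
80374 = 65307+15067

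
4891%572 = 315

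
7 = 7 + 0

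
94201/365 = 258 + 31/365 ≈ 258.08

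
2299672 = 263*8744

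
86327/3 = 28775 + 2/3≈28775.67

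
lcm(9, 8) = 72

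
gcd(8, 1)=1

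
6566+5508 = 12074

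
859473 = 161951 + 697522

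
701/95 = 7 + 36/95 ≈ 7.38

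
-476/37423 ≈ -0.0127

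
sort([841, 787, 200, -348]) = [-348, 200, 787, 841]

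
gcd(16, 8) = 8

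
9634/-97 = -99 - 31/97 ≈ -99.32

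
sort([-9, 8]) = [-9, 8]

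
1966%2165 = 1966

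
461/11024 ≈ 0.0418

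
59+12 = 71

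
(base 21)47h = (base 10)1928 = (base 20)4g8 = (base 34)1mo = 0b11110001000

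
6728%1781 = 1385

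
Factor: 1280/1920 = 2^1*3^(-1) = 2/3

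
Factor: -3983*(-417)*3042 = 2^1*3^3*7^1*13^2*139^1*569^1 = 5052491262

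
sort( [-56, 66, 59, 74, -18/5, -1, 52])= [-56, -18/5, -1, 52, 59, 66, 74]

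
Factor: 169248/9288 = 2^2*3^(-2)*41^1 = 164/9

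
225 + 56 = 281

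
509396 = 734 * 694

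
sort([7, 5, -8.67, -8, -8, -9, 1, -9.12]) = [-9.12, -9, -8.67, -8, -8, 1, 5, 7]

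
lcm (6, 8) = 24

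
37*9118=337366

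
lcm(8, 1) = 8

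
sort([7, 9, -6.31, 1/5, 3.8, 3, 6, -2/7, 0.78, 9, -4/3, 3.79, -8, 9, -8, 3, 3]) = [-8, -8, -6.31, -4/3, -2/7, 1/5, 0.78, 3, 3, 3, 3.79, 3.8, 6, 7, 9, 9, 9]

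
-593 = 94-687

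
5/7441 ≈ 0.000672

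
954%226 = 50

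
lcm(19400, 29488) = 737200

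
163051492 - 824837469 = -661785977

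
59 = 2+57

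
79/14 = 5 + 9/14 ≈ 5.64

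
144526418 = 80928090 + 63598328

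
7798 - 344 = 7454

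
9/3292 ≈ 0.00273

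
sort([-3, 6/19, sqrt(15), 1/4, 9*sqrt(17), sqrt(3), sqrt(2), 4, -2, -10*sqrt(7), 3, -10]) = [-10*sqrt(7), -10, -3, -2, 1/4, 6/19, sqrt(2), sqrt(3), 3, sqrt(15), 4, 9*sqrt(17)]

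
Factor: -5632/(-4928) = 2^3 * 7^(-1) = 8/7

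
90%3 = 0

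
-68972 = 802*(-86)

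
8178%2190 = 1608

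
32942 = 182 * 181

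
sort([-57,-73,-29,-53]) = [-73,-57,-53,-29]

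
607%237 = 133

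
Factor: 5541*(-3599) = -1*3^1*59^1*61^1*1847^1 = -19942059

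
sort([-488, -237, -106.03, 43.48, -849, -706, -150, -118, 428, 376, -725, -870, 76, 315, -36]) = [-870, -849, -725, -706, -488, -237, -150, -118, -106.03, -36, 43.48, 76, 315, 376, 428]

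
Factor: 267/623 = 3^1*7^(-1) = 3/7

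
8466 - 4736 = 3730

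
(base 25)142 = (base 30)o7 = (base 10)727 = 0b1011010111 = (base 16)2d7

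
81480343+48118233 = 129598576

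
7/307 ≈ 0.0228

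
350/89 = 3+83/89 ≈ 3.93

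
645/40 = 16 + 1/8 ≈ 16.13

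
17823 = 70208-52385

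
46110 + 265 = 46375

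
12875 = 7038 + 5837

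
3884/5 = 776 + 4/5 = 776.80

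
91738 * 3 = 275214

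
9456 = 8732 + 724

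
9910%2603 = 2101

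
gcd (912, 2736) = 912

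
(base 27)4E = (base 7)233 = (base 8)172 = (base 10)122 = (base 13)95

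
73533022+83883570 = 157416592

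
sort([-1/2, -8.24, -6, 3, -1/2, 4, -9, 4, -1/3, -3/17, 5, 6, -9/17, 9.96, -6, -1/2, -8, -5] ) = [-9, -8.24, -8, -6, -6, -5, -9/17, -1/2, -1/2, -1/2, -1/3, -3/17, 3, 4, 4, 5, 6, 9.96] 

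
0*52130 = 0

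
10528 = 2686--7842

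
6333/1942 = 3 + 507/1942 ≈ 3.26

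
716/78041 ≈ 0.00917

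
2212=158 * 14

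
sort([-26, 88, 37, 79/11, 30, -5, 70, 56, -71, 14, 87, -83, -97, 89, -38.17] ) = [-97, -83, -71, -38.17, -26, -5, 79/11, 14, 30, 37, 56, 70, 87, 88, 89] 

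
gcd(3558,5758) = 2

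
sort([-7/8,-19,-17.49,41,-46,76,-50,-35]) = [-50,-46,-35,-19,-17.49,-7/8,41,76]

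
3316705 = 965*3437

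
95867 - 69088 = 26779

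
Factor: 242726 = 2^1*11^2*17^1*59^1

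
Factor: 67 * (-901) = -1 * 17^1 * 53^1 * 67^1 = -60367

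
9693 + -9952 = -259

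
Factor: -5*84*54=-1*2^3*3^4*5^1*7^1=-22680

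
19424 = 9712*2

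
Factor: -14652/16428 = -1*3^1*11^1*37^(-1) = -33/37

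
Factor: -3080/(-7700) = 2^1 * 5^(-1) = 2/5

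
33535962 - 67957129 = -34421167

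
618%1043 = 618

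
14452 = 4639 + 9813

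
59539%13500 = 5539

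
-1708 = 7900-9608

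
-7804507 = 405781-8210288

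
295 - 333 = -38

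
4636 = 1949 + 2687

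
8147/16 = 509 + 3/16 ≈ 509.19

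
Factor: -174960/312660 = -1*2^2*3^3*193^(-1) = -108/193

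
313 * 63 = 19719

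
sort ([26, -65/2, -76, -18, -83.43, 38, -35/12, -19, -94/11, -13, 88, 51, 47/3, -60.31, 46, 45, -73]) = [-83.43, -76, -73, -60.31, -65/2, -19, -18, -13, -94/11, -35/12, 47/3, 26, 38, 45, 46, 51, 88]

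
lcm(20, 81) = 1620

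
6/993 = 2/331 ≈ 0.00604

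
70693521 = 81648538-10955017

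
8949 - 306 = 8643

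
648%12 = 0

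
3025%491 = 79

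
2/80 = 1/40 = 0.025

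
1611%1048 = 563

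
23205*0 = 0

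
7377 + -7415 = -38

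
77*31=2387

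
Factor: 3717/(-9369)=-1 * 3^(-1) * 7^1 * 59^1 * 347^(-1)=-413/1041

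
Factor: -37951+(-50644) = -1*5^1*13^1*29^1*47^1 = -88595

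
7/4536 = 1/648 ≈ 0.00154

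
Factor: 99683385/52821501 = 5^1*19^(-1)*23^(-1)*43^(-1)*79^1*937^(-1)*84121^1 = 33227795/17607167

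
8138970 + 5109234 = 13248204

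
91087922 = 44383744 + 46704178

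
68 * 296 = 20128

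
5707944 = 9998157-4290213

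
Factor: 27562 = 2^1 * 13781^1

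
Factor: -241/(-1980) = 2^(-2)*3^(-2)*5^(-1)*11^(-1)*241^1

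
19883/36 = 552 + 11/36 ≈ 552.31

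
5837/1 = 5837 = 5837.00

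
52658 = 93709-41051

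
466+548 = 1014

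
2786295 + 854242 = 3640537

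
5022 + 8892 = 13914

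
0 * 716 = 0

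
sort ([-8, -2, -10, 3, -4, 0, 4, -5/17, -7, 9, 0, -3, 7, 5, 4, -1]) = [-10, -8, -7, -4, -3, -2, -1, -5/17, 0, 0, 3, 4, 4, 5, 7, 9]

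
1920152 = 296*6487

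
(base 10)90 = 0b1011010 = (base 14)66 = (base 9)110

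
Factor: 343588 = 2^2*7^2*1753^1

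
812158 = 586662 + 225496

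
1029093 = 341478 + 687615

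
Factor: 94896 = 2^4 * 3^2 * 659^1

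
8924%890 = 24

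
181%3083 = 181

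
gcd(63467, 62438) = 1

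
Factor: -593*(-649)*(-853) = -1*11^1*59^1*593^1*853^1 = -328283021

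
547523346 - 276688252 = 270835094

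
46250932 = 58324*793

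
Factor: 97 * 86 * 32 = 2^6 * 43^1 * 97^1 = 266944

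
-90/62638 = -45/31319 ≈ -0.00144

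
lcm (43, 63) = 2709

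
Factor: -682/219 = -1*2^1*3^(-1)*11^1*31^1*73^(-1)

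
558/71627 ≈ 0.00779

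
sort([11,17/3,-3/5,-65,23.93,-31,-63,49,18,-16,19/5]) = [-65,-63,-31,-16,-3/5,19/5,17/3,11,18,23.93,49]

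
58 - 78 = -20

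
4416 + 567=4983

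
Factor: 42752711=42752711^1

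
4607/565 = 8 + 87/565 ≈ 8.15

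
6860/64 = 107+3/16 ≈ 107.19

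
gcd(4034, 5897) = 1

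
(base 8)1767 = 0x3f7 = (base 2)1111110111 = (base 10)1015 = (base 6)4411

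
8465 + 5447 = 13912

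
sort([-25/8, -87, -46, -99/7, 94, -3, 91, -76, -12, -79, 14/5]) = [-87, -79, -76, -46, -99/7, -12, -25/8, -3, 14/5, 91, 94]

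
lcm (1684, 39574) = 79148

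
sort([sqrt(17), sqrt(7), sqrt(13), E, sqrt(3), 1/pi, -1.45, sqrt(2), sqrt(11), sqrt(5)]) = [-1.45, 1/pi, sqrt(2), sqrt(3), sqrt(5), sqrt(7), E, sqrt(11), sqrt(13), sqrt(17)]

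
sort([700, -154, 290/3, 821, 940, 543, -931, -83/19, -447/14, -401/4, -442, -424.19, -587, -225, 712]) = [-931, -587, -442, -424.19, -225, -154, -401/4, -447/14, -83/19, 290/3, 543, 700, 712, 821, 940]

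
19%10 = 9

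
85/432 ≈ 0.197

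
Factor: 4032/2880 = 5^(-1)*7^1 = 7/5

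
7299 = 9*811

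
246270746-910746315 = -664475569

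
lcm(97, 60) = 5820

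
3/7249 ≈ 0.000414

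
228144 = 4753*48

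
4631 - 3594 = 1037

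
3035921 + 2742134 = 5778055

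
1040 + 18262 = 19302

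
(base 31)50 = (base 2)10011011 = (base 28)5f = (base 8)233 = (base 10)155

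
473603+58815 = 532418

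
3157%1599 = 1558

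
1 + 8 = 9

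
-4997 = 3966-8963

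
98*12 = 1176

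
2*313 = 626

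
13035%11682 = 1353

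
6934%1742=1708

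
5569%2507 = 555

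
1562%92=90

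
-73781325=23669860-97451185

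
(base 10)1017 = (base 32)vp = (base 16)3f9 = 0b1111111001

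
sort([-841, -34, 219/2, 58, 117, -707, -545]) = [-841, -707, -545, -34, 58, 219/2, 117]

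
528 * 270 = 142560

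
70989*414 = 29389446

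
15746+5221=20967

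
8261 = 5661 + 2600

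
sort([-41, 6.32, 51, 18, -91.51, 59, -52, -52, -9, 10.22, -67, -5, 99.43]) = [-91.51, -67, -52, -52, -41, -9, -5, 6.32, 10.22, 18, 51, 59, 99.43]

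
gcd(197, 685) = 1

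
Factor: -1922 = -1*2^1*31^2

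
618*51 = 31518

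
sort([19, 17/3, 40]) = [17/3, 19, 40]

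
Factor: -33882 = -1*2^1*3^1*5647^1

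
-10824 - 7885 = -18709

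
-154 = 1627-1781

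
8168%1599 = 173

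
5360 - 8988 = -3628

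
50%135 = 50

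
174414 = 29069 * 6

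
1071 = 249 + 822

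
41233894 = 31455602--9778292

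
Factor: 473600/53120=2^2*5^1*37^1*83^(-1)=740/83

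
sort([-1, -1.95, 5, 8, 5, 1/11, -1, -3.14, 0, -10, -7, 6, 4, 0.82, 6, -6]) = [-10, -7, -6, -3.14, -1.95, -1, -1, 0, 1/11, 0.82, 4, 5, 5, 6, 6, 8]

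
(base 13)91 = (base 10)118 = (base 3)11101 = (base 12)9a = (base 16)76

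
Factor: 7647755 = 5^1 * 331^1 * 4621^1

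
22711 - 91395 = -68684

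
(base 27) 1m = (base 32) 1h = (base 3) 1211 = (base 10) 49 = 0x31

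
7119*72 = 512568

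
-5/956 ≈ -0.00523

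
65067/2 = 32533 + 1/2 = 32533.50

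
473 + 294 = 767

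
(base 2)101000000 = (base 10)320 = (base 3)102212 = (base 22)ec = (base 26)c8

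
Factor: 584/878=2^2 * 73^1 * 439^(-1)=292/439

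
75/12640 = 15/2528 ≈ 0.00593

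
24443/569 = 42 + 545/569≈42.96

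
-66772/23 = -2903-3/23 ≈ -2903.13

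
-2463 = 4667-7130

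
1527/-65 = -23 - 32/65 ≈ -23.49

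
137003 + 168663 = 305666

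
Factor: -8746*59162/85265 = -1*2^2*5^(-1)*4373^1*17053^(-1)*29581^1 = -517430852/85265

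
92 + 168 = 260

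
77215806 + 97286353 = 174502159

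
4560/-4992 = -95/104≈-0.913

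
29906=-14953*(-2)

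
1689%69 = 33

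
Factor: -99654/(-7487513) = 2^1*3^1*11^(-1)*17^1*59^(-1)*83^(-1)*139^(-1)*977^1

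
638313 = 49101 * 13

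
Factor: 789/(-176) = -1 * 2^(-4) * 3^1 * 11^(-1) * 263^1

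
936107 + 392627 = 1328734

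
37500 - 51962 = -14462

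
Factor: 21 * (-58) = -1 * 2^1 * 3^1 * 7^1 * 29^1 = -1218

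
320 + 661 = 981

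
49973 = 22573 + 27400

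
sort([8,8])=[8,8]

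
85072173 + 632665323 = 717737496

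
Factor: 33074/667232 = 2^(-4) * 23^1 * 29^(-1) = 23/464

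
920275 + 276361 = 1196636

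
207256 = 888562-681306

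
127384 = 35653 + 91731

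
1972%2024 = 1972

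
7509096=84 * 89394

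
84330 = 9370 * 9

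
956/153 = 6+38/153 ≈ 6.25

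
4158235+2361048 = 6519283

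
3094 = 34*91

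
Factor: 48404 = 2^2 * 12101^1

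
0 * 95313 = 0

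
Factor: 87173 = 179^1 * 487^1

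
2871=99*29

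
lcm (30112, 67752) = 271008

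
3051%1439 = 173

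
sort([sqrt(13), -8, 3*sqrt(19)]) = [-8, sqrt(13), 3*sqrt(19)]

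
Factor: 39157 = 39157^1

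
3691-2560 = 1131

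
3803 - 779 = 3024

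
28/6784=7/1696 ≈ 0.00413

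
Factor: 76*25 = 2^2*5^2*19^1 = 1900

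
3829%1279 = 1271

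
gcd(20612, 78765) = 1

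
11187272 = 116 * 96442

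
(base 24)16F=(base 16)2DF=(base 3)1000020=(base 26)127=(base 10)735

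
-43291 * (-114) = 4935174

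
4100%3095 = 1005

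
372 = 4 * 93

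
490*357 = 174930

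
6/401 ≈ 0.0150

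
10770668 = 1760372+9010296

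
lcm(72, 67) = 4824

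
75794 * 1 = 75794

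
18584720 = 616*30170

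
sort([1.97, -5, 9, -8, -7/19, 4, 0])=[-8, -5, -7/19, 0, 1.97, 4, 9]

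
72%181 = 72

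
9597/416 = 23+29/416 ≈ 23.07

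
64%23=18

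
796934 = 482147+314787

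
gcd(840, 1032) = 24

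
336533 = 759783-423250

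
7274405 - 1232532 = 6041873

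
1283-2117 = -834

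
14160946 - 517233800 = -503072854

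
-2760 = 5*(-552)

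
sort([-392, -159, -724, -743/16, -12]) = [-724, -392, -159, -743/16, -12]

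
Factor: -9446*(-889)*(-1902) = -1*2^2*3^1*7^1*127^1*317^1*4723^1 = -15972033588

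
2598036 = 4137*628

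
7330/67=109 + 27/67 ≈ 109.40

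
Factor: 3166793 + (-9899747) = -1 * 2^1 * 3^2 * 19^1 * 19687^1 = -6732954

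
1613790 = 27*59770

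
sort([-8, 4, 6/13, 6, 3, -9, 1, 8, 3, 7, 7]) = [-9, -8, 6/13, 1, 3, 3, 4, 6, 7, 7, 8]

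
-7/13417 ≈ -0.000522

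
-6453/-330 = 19 + 61/110 ≈ 19.55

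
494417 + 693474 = 1187891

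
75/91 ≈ 0.824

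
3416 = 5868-2452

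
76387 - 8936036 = -8859649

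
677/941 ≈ 0.719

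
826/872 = 413/436 ≈ 0.947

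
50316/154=3594/11 ≈ 326.73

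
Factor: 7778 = 2^1 * 3889^1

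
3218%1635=1583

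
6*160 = 960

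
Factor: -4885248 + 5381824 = 2^6*7759^1 = 496576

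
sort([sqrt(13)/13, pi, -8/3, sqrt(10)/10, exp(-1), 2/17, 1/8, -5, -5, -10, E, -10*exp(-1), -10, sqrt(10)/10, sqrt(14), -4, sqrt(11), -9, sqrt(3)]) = [-10, -10, -9, -5, -5, -4, -10*exp(-1), -8/3, 2/17, 1/8, sqrt(13)/13, sqrt(10)/10, sqrt(10)/10, exp(-1), sqrt(3), E, pi, sqrt(11), sqrt(14)]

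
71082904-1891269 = 69191635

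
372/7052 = 93/1763 ≈ 0.0528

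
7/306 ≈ 0.0229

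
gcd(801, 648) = 9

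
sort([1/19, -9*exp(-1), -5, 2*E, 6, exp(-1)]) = [-5, -9*exp(-1), 1/19, exp(-1), 2*E, 6]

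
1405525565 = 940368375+465157190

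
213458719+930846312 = 1144305031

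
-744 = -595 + -149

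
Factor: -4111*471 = -1*3^1*157^1*4111^1 = -1936281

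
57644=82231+-24587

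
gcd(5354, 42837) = 1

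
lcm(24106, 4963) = 168742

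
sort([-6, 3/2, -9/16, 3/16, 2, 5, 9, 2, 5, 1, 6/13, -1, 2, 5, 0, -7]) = [-7, -6, -1, -9/16, 0, 3/16, 6/13, 1, 3/2, 2, 2, 2, 5, 5, 5, 9]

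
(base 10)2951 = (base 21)6eb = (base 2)101110000111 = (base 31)326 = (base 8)5607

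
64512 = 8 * 8064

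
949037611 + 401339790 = 1350377401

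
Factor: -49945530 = -1*2^1*3^1*5^1*457^1*3643^1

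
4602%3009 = 1593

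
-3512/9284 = -878/2321≈-0.378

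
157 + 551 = 708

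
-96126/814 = -118 - 1/11 ≈ -118.09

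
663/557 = 1 + 106/557≈1.19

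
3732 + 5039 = 8771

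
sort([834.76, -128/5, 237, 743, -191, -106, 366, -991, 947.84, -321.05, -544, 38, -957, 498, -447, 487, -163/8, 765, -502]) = [-991, -957, -544, -502, -447, -321.05, -191, -106, -128/5, -163/8, 38, 237, 366, 487, 498, 743, 765, 834.76, 947.84]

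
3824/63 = 60 + 44/63 ≈ 60.70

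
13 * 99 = 1287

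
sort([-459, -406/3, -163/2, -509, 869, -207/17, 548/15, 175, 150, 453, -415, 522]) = [-509, -459, -415, -406/3, -163/2, -207/17, 548/15, 150, 175, 453, 522, 869]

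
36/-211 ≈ -0.171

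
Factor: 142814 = 2^1 * 7^1 * 101^2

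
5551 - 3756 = 1795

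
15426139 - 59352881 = -43926742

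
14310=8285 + 6025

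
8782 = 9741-959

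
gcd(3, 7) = 1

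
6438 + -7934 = -1496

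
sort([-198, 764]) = [-198, 764]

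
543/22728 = 181/7576 ≈ 0.0239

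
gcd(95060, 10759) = 7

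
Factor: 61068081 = 3^1*20356027^1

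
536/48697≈0.0110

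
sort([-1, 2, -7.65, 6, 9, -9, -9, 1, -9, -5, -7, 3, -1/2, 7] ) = [-9, -9, -9, -7.65, -7, -5, -1, -1/2, 1, 2, 3, 6, 7, 9] 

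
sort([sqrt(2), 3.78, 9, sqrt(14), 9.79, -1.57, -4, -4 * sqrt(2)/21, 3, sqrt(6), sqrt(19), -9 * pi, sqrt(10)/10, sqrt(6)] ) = [-9 * pi, -4, -1.57, -4 * sqrt(2)/21, sqrt(10)/10, sqrt(2), sqrt(6), sqrt(6), 3, sqrt(14), 3.78, sqrt(19), 9, 9.79] 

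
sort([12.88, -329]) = [-329, 12.88]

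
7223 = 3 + 7220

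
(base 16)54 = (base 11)77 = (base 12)70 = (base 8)124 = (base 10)84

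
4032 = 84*48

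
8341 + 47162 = 55503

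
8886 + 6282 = 15168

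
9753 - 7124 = 2629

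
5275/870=1055/174 ≈ 6.06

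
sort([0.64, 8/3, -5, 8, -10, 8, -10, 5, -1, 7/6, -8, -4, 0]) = [-10, -10, -8, -5, -4, -1, 0, 0.64, 7/6, 8/3, 5, 8, 8]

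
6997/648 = 10 + 517/648 ≈ 10.80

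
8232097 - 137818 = 8094279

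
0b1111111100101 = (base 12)4885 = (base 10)8165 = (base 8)17745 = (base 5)230130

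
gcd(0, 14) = 14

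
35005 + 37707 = 72712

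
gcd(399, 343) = 7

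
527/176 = 2 + 175/176 ≈ 2.99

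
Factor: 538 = 2^1*269^1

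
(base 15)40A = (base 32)SE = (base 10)910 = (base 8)1616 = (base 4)32032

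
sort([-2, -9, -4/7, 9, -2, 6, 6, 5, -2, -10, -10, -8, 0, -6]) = [-10, -10, -9, -8, -6, -2, -2, -2, -4/7, 0, 5, 6, 6, 9]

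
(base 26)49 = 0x71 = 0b1110001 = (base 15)78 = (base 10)113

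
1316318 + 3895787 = 5212105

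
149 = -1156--1305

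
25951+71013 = 96964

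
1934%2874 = 1934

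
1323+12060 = 13383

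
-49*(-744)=36456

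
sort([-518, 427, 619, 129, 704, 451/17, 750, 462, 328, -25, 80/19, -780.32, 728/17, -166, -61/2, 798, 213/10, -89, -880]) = [-880, -780.32, -518, -166, -89, -61/2, -25, 80/19, 213/10, 451/17, 728/17, 129, 328, 427, 462, 619, 704, 750, 798]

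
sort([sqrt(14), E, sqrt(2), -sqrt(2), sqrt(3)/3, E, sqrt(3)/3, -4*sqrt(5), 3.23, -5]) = [-4*sqrt(5), -5, -sqrt(2), sqrt(3)/3, sqrt(3)/3, sqrt(2), E, E, 3.23, sqrt(14)]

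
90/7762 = 45/3881 ≈ 0.0116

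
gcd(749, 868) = 7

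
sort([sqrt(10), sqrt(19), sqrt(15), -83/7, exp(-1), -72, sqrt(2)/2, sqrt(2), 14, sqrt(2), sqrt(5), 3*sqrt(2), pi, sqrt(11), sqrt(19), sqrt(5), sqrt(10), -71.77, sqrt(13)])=[-72, -71.77, -83/7, exp(-1), sqrt(2)/2, sqrt(2), sqrt(2), sqrt(5), sqrt(5), pi, sqrt(10), sqrt(10), sqrt(11), sqrt(13), sqrt(15), 3*sqrt(2), sqrt(19), sqrt(19), 14]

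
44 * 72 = 3168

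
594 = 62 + 532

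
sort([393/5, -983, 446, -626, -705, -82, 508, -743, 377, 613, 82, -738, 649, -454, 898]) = [-983, -743, -738, -705, -626, -454, -82, 393/5, 82, 377, 446, 508, 613, 649, 898]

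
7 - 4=3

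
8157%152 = 101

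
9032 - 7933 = 1099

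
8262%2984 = 2294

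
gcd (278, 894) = 2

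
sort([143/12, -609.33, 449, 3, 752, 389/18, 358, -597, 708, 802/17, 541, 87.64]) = [-609.33, -597, 3, 143/12, 389/18, 802/17, 87.64, 358, 449, 541, 708, 752]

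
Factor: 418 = 2^1 * 11^1 * 19^1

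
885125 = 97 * 9125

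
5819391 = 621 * 9371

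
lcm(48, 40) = 240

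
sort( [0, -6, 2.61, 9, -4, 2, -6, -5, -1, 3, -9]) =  [-9, -6, -6, -5, -4, -1, 0, 2, 2.61, 3, 9]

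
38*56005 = 2128190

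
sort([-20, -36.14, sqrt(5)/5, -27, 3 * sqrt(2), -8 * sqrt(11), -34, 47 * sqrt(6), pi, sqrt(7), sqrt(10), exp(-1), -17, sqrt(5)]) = [-36.14, -34, -27, -8 * sqrt(11), -20, -17, exp(-1), sqrt(5)/5, sqrt(5), sqrt(7), pi, sqrt(10), 3 * sqrt(2), 47 * sqrt(6)]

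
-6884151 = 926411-7810562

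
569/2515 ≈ 0.226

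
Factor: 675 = 3^3*5^2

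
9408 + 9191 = 18599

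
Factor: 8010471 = 3^1 * 7^2 * 54493^1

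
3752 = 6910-3158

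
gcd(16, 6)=2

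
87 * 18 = 1566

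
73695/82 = 898 + 59/82 ≈ 898.72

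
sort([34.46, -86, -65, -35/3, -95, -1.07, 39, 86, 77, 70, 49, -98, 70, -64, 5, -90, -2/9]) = [-98, -95, -90, -86, -65, -64, -35/3, -1.07, -2/9, 5, 34.46, 39, 49, 70, 70, 77, 86]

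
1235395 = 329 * 3755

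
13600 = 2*6800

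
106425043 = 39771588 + 66653455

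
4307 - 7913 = -3606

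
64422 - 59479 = 4943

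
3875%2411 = 1464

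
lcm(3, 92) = 276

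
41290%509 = 61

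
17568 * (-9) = -158112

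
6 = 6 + 0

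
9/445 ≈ 0.0202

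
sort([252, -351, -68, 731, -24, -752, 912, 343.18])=[-752, -351, -68, -24, 252, 343.18, 731, 912]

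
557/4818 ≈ 0.116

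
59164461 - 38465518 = 20698943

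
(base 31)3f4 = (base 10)3352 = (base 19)958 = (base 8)6430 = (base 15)ed7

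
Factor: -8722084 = -1 * 2^2 * 7^1 * 37^1 * 8419^1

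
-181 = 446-627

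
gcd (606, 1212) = 606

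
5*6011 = 30055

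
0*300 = 0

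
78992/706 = 39496/353 ≈ 111.89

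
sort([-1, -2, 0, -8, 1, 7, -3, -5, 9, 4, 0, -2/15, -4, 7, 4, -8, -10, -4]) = [-10, -8, -8, -5, -4, -4, -3, -2, -1, -2/15, 0, 0, 1, 4, 4, 7, 7, 9]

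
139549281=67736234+71813047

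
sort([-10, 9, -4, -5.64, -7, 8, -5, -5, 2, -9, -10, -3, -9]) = [-10, -10, -9, -9, -7, -5.64, -5, -5, -4, -3, 2, 8, 9]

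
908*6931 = 6293348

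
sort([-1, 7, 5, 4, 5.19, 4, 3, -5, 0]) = [-5, -1, 0, 3, 4, 4, 5, 5.19, 7]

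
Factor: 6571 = 6571^1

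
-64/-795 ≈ 0.0805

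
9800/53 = 184 + 48/53 ≈ 184.91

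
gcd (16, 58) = 2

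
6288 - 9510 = -3222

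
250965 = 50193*5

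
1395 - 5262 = -3867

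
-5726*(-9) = 51534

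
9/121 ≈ 0.0744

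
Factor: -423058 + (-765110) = -1*2^3*3^1*31^1*1597^1 = -1188168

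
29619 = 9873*3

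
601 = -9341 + 9942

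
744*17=12648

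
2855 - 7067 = -4212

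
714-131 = 583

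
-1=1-2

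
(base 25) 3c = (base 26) 39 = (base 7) 153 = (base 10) 87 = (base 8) 127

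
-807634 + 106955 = -700679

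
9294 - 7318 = 1976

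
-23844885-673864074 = -697708959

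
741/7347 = 247/2449 ≈ 0.101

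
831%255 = 66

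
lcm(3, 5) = 15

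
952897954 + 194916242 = 1147814196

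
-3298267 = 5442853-8741120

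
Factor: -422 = -1*2^1*211^1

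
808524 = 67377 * 12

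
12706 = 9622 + 3084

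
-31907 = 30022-61929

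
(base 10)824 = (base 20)214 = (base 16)338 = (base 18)29e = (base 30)re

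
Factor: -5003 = -1*5003^1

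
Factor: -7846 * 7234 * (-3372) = 2^4 * 3^1 * 281^1 * 3617^1 * 3923^1 = 191387854608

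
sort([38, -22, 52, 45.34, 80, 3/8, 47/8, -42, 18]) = [-42, -22, 3/8, 47/8, 18, 38, 45.34, 52, 80]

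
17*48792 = 829464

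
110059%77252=32807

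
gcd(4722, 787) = 787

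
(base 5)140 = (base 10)45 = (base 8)55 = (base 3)1200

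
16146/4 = 4036 + 1/2 = 4036.50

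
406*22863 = 9282378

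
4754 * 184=874736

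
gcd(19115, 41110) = 5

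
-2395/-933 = 2 + 529/933 ≈ 2.57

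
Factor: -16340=-1*2^2*5^1*19^1*43^1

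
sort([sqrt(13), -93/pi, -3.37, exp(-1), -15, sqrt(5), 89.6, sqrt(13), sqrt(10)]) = [-93/pi, -15, -3.37, exp(-1), sqrt(5), sqrt(10), sqrt(13), sqrt(13), 89.6]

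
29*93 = 2697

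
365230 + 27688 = 392918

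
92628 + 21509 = 114137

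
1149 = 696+453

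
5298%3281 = 2017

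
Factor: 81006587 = 59^1*587^1*2339^1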